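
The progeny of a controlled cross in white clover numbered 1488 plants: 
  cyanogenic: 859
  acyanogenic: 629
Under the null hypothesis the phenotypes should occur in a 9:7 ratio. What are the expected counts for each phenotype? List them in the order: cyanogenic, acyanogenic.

Total ratio parts = 16. Expected numbers out of 1488:
  cyanogenic: 1488 × 9/16 = 837
  acyanogenic: 1488 × 7/16 = 651

837, 651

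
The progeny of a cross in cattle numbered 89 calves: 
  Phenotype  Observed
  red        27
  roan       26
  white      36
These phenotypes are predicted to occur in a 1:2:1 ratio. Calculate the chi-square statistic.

Expected counts for N = 89 under a 1:2:1 ratio (total parts = 4):
  red: 89 × 1/4 = 22.25
  roan: 89 × 2/4 = 44.5
  white: 89 × 1/4 = 22.25
χ² = Σ (O − E)² / E
  red: (27 − 22.25)² / 22.25 = 1.0140
  roan: (26 − 44.5)² / 44.5 = 7.6910
  white: (36 − 22.25)² / 22.25 = 8.4972
χ² = 1.0140 + 7.6910 + 8.4972 = 17.2022 ≈ 17.202

17.202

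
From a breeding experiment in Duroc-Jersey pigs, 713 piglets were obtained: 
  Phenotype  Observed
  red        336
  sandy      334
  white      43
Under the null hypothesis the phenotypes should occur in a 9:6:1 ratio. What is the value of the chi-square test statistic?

27.211

Expected counts for N = 713 under a 9:6:1 ratio (total parts = 16):
  red: 713 × 9/16 = 401.0625
  sandy: 713 × 6/16 = 267.375
  white: 713 × 1/16 = 44.5625
χ² = Σ (O − E)² / E
  red: (336 − 401.0625)² / 401.0625 = 10.5548
  sandy: (334 − 267.375)² / 267.375 = 16.6017
  white: (43 − 44.5625)² / 44.5625 = 0.0548
χ² = 10.5548 + 16.6017 + 0.0548 = 27.2113 ≈ 27.211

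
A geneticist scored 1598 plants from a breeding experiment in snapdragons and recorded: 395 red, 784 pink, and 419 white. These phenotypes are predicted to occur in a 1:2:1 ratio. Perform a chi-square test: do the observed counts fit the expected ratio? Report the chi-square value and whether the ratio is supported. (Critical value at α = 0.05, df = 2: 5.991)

The 1:2:1 ratio has 4 parts, so with N = 1598 the expected counts are:
  red: 1598 × 1/4 = 399.5
  pink: 1598 × 2/4 = 799
  white: 1598 × 1/4 = 399.5
χ² = Σ (O − E)² / E
  red: (395 − 399.5)² / 399.5 = 0.0507
  pink: (784 − 799)² / 799 = 0.2816
  white: (419 − 399.5)² / 399.5 = 0.9518
χ² = 0.0507 + 0.2816 + 0.9518 = 1.2841 ≈ 1.284
Degrees of freedom = 3 − 1 = 2; critical value at α = 0.05 is 5.991.
Since 1.284 < 5.991, we fail to reject the null hypothesis — the data are consistent with the 1:2:1 ratio.

1.284; consistent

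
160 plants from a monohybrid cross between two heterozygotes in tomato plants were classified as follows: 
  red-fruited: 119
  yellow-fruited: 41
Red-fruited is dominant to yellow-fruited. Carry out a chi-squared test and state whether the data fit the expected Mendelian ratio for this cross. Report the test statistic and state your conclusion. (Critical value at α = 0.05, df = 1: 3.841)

For a monohybrid cross between heterozygotes with complete dominance, the expected phenotypic ratio is 3:1.
Total ratio parts = 4. Expected numbers out of 160:
  red-fruited: 160 × 3/4 = 120
  yellow-fruited: 160 × 1/4 = 40
χ² = Σ (O − E)² / E
  red-fruited: (119 − 120)² / 120 = 0.0083
  yellow-fruited: (41 − 40)² / 40 = 0.0250
χ² = 0.0083 + 0.0250 = 0.0333 ≈ 0.033
Degrees of freedom = 2 − 1 = 1; critical value at α = 0.05 is 3.841.
Since 0.033 < 3.841, we fail to reject the null hypothesis — the data are consistent with the 3:1 ratio.

0.033; consistent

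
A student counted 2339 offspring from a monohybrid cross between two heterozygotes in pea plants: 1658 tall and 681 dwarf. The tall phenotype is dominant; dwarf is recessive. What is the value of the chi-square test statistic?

21.124

For a monohybrid cross between heterozygotes with complete dominance, the expected phenotypic ratio is 3:1.
The 3:1 ratio has 4 parts, so with N = 2339 the expected counts are:
  tall: 2339 × 3/4 = 1754.25
  dwarf: 2339 × 1/4 = 584.75
χ² = Σ (O − E)² / E
  tall: (1658 − 1754.25)² / 1754.25 = 5.2809
  dwarf: (681 − 584.75)² / 584.75 = 15.8428
χ² = 5.2809 + 15.8428 = 21.1237 ≈ 21.124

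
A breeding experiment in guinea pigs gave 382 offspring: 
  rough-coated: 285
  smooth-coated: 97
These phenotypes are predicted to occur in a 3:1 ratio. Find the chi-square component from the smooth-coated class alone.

0.024

Under the 3:1 hypothesis (Σ ratio = 4, N = 382):
  rough-coated: 382 × 3/4 = 286.5
  smooth-coated: 382 × 1/4 = 95.5
Contribution of smooth-coated: (97 − 95.5)² / 95.5 = 0.0236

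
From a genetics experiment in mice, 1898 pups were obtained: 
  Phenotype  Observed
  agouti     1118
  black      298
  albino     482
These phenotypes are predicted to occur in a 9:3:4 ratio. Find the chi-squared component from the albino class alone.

Under the 9:3:4 hypothesis (Σ ratio = 16, N = 1898):
  agouti: 1898 × 9/16 = 1067.625
  black: 1898 × 3/16 = 355.875
  albino: 1898 × 4/16 = 474.5
Contribution of albino: (482 − 474.5)² / 474.5 = 0.1185

0.119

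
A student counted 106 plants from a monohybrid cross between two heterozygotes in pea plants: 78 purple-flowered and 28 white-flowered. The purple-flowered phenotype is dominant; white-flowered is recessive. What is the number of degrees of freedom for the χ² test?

1

For a monohybrid cross between heterozygotes with complete dominance, the expected phenotypic ratio is 3:1.
A goodness-of-fit test with 2 phenotype classes has df = 2 − 1 = 1.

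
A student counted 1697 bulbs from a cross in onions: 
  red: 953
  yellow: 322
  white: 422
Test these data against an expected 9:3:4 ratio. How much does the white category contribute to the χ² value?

The 9:3:4 ratio has 16 parts, so with N = 1697 the expected counts are:
  red: 1697 × 9/16 = 954.5625
  yellow: 1697 × 3/16 = 318.1875
  white: 1697 × 4/16 = 424.25
Contribution of white: (422 − 424.25)² / 424.25 = 0.0119

0.012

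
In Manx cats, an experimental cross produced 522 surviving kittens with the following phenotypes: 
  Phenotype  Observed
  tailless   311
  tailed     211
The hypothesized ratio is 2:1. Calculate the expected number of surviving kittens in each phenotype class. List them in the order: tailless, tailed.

Under the 2:1 hypothesis (Σ ratio = 3, N = 522):
  tailless: 522 × 2/3 = 348
  tailed: 522 × 1/3 = 174

348, 174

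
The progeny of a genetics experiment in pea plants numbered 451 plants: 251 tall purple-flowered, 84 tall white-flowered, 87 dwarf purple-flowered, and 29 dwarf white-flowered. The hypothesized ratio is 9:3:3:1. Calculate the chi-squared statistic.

Total ratio parts = 16. Expected numbers out of 451:
  tall purple-flowered: 451 × 9/16 = 253.6875
  tall white-flowered: 451 × 3/16 = 84.5625
  dwarf purple-flowered: 451 × 3/16 = 84.5625
  dwarf white-flowered: 451 × 1/16 = 28.1875
χ² = Σ (O − E)² / E
  tall purple-flowered: (251 − 253.6875)² / 253.6875 = 0.0285
  tall white-flowered: (84 − 84.5625)² / 84.5625 = 0.0037
  dwarf purple-flowered: (87 − 84.5625)² / 84.5625 = 0.0703
  dwarf white-flowered: (29 − 28.1875)² / 28.1875 = 0.0234
χ² = 0.0285 + 0.0037 + 0.0703 + 0.0234 = 0.1259 ≈ 0.126

0.126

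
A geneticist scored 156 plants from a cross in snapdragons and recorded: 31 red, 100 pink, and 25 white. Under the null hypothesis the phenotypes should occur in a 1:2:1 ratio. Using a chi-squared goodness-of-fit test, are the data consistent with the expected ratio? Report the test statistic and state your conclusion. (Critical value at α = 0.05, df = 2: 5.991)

Expected counts for N = 156 under a 1:2:1 ratio (total parts = 4):
  red: 156 × 1/4 = 39
  pink: 156 × 2/4 = 78
  white: 156 × 1/4 = 39
χ² = Σ (O − E)² / E
  red: (31 − 39)² / 39 = 1.6410
  pink: (100 − 78)² / 78 = 6.2051
  white: (25 − 39)² / 39 = 5.0256
χ² = 1.6410 + 6.2051 + 5.0256 = 12.8717 ≈ 12.872
Degrees of freedom = 3 − 1 = 2; critical value at α = 0.05 is 5.991.
Since 12.872 > 5.991, we reject the null hypothesis — the data do not fit the 1:2:1 ratio.

12.872; not consistent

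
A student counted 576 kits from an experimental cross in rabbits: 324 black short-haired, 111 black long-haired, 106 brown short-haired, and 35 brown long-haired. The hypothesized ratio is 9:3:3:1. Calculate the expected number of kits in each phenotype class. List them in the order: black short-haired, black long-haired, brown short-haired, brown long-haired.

324, 108, 108, 36

Total ratio parts = 16. Expected numbers out of 576:
  black short-haired: 576 × 9/16 = 324
  black long-haired: 576 × 3/16 = 108
  brown short-haired: 576 × 3/16 = 108
  brown long-haired: 576 × 1/16 = 36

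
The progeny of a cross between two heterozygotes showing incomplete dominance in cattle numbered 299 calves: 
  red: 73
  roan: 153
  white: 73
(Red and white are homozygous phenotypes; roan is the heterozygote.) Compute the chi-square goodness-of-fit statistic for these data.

0.164

With incomplete dominance, a heterozygote × heterozygote cross gives a 1:2:1 phenotypic ratio.
The 1:2:1 ratio has 4 parts, so with N = 299 the expected counts are:
  red: 299 × 1/4 = 74.75
  roan: 299 × 2/4 = 149.5
  white: 299 × 1/4 = 74.75
χ² = Σ (O − E)² / E
  red: (73 − 74.75)² / 74.75 = 0.0410
  roan: (153 − 149.5)² / 149.5 = 0.0819
  white: (73 − 74.75)² / 74.75 = 0.0410
χ² = 0.0410 + 0.0819 + 0.0410 = 0.1639 ≈ 0.164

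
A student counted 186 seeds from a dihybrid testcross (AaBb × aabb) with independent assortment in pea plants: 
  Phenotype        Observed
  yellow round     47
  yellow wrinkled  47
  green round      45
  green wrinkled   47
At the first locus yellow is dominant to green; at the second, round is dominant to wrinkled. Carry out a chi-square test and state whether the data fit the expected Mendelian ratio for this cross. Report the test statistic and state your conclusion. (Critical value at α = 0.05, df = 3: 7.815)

A dihybrid testcross with independent assortment gives a 1:1:1:1 ratio.
The 1:1:1:1 ratio has 4 parts, so with N = 186 the expected counts are:
  yellow round: 186 × 1/4 = 46.5
  yellow wrinkled: 186 × 1/4 = 46.5
  green round: 186 × 1/4 = 46.5
  green wrinkled: 186 × 1/4 = 46.5
χ² = Σ (O − E)² / E
  yellow round: (47 − 46.5)² / 46.5 = 0.0054
  yellow wrinkled: (47 − 46.5)² / 46.5 = 0.0054
  green round: (45 − 46.5)² / 46.5 = 0.0484
  green wrinkled: (47 − 46.5)² / 46.5 = 0.0054
χ² = 0.0054 + 0.0054 + 0.0484 + 0.0054 = 0.0646 ≈ 0.065
Degrees of freedom = 4 − 1 = 3; critical value at α = 0.05 is 7.815.
Since 0.065 < 7.815, we fail to reject the null hypothesis — the data are consistent with the 1:1:1:1 ratio.

0.065; consistent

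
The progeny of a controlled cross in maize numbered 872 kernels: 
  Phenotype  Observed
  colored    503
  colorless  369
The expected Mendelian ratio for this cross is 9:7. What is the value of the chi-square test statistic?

The 9:7 ratio has 16 parts, so with N = 872 the expected counts are:
  colored: 872 × 9/16 = 490.5
  colorless: 872 × 7/16 = 381.5
χ² = Σ (O − E)² / E
  colored: (503 − 490.5)² / 490.5 = 0.3186
  colorless: (369 − 381.5)² / 381.5 = 0.4096
χ² = 0.3186 + 0.4096 = 0.7282 ≈ 0.728

0.728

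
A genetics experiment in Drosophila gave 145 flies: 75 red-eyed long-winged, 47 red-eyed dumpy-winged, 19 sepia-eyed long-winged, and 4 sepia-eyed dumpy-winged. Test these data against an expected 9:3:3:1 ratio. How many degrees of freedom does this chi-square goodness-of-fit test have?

A goodness-of-fit test with 4 phenotype classes has df = 4 − 1 = 3.

3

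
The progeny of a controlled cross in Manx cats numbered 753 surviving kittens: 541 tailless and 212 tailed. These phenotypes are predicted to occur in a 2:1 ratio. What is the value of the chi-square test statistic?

9.090

Under the 2:1 hypothesis (Σ ratio = 3, N = 753):
  tailless: 753 × 2/3 = 502
  tailed: 753 × 1/3 = 251
χ² = Σ (O − E)² / E
  tailless: (541 − 502)² / 502 = 3.0299
  tailed: (212 − 251)² / 251 = 6.0598
χ² = 3.0299 + 6.0598 = 9.0897 ≈ 9.090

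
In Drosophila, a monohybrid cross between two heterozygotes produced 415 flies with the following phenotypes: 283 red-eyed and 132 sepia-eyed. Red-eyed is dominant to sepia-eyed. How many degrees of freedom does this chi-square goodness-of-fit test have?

For a monohybrid cross between heterozygotes with complete dominance, the expected phenotypic ratio is 3:1.
A goodness-of-fit test with 2 phenotype classes has df = 2 − 1 = 1.

1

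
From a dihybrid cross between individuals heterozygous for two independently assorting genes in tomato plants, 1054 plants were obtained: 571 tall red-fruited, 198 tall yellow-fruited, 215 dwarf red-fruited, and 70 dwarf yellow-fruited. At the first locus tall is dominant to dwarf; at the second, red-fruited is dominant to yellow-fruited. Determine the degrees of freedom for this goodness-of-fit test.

A dihybrid F₂ with independent assortment and complete dominance at both loci gives a 9:3:3:1 phenotypic ratio.
A goodness-of-fit test with 4 phenotype classes has df = 4 − 1 = 3.

3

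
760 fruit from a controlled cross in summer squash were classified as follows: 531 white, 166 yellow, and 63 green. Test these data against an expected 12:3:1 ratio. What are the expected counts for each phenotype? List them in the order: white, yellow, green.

570, 142.5, 47.5

Expected counts for N = 760 under a 12:3:1 ratio (total parts = 16):
  white: 760 × 12/16 = 570
  yellow: 760 × 3/16 = 142.5
  green: 760 × 1/16 = 47.5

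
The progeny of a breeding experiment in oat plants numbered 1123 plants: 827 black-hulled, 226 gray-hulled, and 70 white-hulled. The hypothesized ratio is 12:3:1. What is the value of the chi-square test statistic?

1.408

Under the 12:3:1 hypothesis (Σ ratio = 16, N = 1123):
  black-hulled: 1123 × 12/16 = 842.25
  gray-hulled: 1123 × 3/16 = 210.5625
  white-hulled: 1123 × 1/16 = 70.1875
χ² = Σ (O − E)² / E
  black-hulled: (827 − 842.25)² / 842.25 = 0.2761
  gray-hulled: (226 − 210.5625)² / 210.5625 = 1.1318
  white-hulled: (70 − 70.1875)² / 70.1875 = 0.0005
χ² = 0.2761 + 1.1318 + 0.0005 = 1.4084 ≈ 1.408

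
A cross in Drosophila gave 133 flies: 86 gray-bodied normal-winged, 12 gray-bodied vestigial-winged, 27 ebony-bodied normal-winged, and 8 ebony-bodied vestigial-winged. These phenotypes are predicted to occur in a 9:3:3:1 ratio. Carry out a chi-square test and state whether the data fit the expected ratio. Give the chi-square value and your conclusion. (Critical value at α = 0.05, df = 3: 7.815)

8.567; not consistent

Under the 9:3:3:1 hypothesis (Σ ratio = 16, N = 133):
  gray-bodied normal-winged: 133 × 9/16 = 74.8125
  gray-bodied vestigial-winged: 133 × 3/16 = 24.9375
  ebony-bodied normal-winged: 133 × 3/16 = 24.9375
  ebony-bodied vestigial-winged: 133 × 1/16 = 8.3125
χ² = Σ (O − E)² / E
  gray-bodied normal-winged: (86 − 74.8125)² / 74.8125 = 1.6730
  gray-bodied vestigial-winged: (12 − 24.9375)² / 24.9375 = 6.7119
  ebony-bodied normal-winged: (27 − 24.9375)² / 24.9375 = 0.1706
  ebony-bodied vestigial-winged: (8 − 8.3125)² / 8.3125 = 0.0117
χ² = 1.6730 + 6.7119 + 0.1706 + 0.0117 = 8.5672 ≈ 8.567
Degrees of freedom = 4 − 1 = 3; critical value at α = 0.05 is 7.815.
Since 8.567 > 7.815, we reject the null hypothesis — the data do not fit the 9:3:3:1 ratio.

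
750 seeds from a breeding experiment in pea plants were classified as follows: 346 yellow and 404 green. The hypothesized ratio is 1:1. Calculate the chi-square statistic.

Total ratio parts = 2. Expected numbers out of 750:
  yellow: 750 × 1/2 = 375
  green: 750 × 1/2 = 375
χ² = Σ (O − E)² / E
  yellow: (346 − 375)² / 375 = 2.2427
  green: (404 − 375)² / 375 = 2.2427
χ² = 2.2427 + 2.2427 = 4.4854 ≈ 4.485

4.485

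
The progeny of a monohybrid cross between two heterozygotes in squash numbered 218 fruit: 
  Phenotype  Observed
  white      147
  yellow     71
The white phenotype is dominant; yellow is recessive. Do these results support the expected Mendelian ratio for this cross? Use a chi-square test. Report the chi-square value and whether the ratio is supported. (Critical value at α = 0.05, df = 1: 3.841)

For a monohybrid cross between heterozygotes with complete dominance, the expected phenotypic ratio is 3:1.
Under the 3:1 hypothesis (Σ ratio = 4, N = 218):
  white: 218 × 3/4 = 163.5
  yellow: 218 × 1/4 = 54.5
χ² = Σ (O − E)² / E
  white: (147 − 163.5)² / 163.5 = 1.6651
  yellow: (71 − 54.5)² / 54.5 = 4.9954
χ² = 1.6651 + 4.9954 = 6.6605 ≈ 6.661
Degrees of freedom = 2 − 1 = 1; critical value at α = 0.05 is 3.841.
Since 6.661 > 3.841, we reject the null hypothesis — the data do not fit the 3:1 ratio.

6.661; not consistent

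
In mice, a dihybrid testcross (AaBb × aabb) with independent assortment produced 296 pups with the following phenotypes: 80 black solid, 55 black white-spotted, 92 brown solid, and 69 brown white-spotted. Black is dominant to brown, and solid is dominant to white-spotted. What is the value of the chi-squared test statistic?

10.081

A dihybrid testcross with independent assortment gives a 1:1:1:1 ratio.
The 1:1:1:1 ratio has 4 parts, so with N = 296 the expected counts are:
  black solid: 296 × 1/4 = 74
  black white-spotted: 296 × 1/4 = 74
  brown solid: 296 × 1/4 = 74
  brown white-spotted: 296 × 1/4 = 74
χ² = Σ (O − E)² / E
  black solid: (80 − 74)² / 74 = 0.4865
  black white-spotted: (55 − 74)² / 74 = 4.8784
  brown solid: (92 − 74)² / 74 = 4.3784
  brown white-spotted: (69 − 74)² / 74 = 0.3378
χ² = 0.4865 + 4.8784 + 4.3784 + 0.3378 = 10.0811 ≈ 10.081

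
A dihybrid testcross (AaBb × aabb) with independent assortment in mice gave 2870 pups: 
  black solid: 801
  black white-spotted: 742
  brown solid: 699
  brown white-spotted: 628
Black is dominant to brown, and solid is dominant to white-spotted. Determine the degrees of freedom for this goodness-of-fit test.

A dihybrid testcross with independent assortment gives a 1:1:1:1 ratio.
A goodness-of-fit test with 4 phenotype classes has df = 4 − 1 = 3.

3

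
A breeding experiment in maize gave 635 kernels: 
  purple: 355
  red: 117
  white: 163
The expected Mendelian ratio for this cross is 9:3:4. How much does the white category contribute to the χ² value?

0.114

Under the 9:3:4 hypothesis (Σ ratio = 16, N = 635):
  purple: 635 × 9/16 = 357.1875
  red: 635 × 3/16 = 119.0625
  white: 635 × 4/16 = 158.75
Contribution of white: (163 − 158.75)² / 158.75 = 0.1138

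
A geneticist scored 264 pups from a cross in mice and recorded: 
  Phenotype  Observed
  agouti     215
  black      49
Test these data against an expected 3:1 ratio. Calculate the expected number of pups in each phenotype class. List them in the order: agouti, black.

Expected counts for N = 264 under a 3:1 ratio (total parts = 4):
  agouti: 264 × 3/4 = 198
  black: 264 × 1/4 = 66

198, 66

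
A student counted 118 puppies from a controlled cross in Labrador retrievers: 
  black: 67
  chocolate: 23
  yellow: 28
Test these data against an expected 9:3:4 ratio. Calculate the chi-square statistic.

0.117

Total ratio parts = 16. Expected numbers out of 118:
  black: 118 × 9/16 = 66.375
  chocolate: 118 × 3/16 = 22.125
  yellow: 118 × 4/16 = 29.5
χ² = Σ (O − E)² / E
  black: (67 − 66.375)² / 66.375 = 0.0059
  chocolate: (23 − 22.125)² / 22.125 = 0.0346
  yellow: (28 − 29.5)² / 29.5 = 0.0763
χ² = 0.0059 + 0.0346 + 0.0763 = 0.1168 ≈ 0.117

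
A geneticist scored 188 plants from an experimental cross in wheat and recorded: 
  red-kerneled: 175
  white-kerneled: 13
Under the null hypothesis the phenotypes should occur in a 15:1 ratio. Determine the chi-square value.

0.142

The 15:1 ratio has 16 parts, so with N = 188 the expected counts are:
  red-kerneled: 188 × 15/16 = 176.25
  white-kerneled: 188 × 1/16 = 11.75
χ² = Σ (O − E)² / E
  red-kerneled: (175 − 176.25)² / 176.25 = 0.0089
  white-kerneled: (13 − 11.75)² / 11.75 = 0.1330
χ² = 0.0089 + 0.1330 = 0.1419 ≈ 0.142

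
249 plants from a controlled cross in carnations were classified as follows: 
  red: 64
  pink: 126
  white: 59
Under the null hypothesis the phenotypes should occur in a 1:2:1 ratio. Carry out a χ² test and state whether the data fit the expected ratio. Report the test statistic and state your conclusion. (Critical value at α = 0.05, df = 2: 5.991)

0.237; consistent

Under the 1:2:1 hypothesis (Σ ratio = 4, N = 249):
  red: 249 × 1/4 = 62.25
  pink: 249 × 2/4 = 124.5
  white: 249 × 1/4 = 62.25
χ² = Σ (O − E)² / E
  red: (64 − 62.25)² / 62.25 = 0.0492
  pink: (126 − 124.5)² / 124.5 = 0.0181
  white: (59 − 62.25)² / 62.25 = 0.1697
χ² = 0.0492 + 0.0181 + 0.1697 = 0.237
Degrees of freedom = 3 − 1 = 2; critical value at α = 0.05 is 5.991.
Since 0.237 < 5.991, we fail to reject the null hypothesis — the data are consistent with the 1:2:1 ratio.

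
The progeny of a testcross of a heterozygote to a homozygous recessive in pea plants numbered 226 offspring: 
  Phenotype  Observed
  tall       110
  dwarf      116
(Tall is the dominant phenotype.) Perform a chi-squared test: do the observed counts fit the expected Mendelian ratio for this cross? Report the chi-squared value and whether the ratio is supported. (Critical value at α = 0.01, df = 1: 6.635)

0.159; consistent

A testcross of a heterozygote (Aa × aa) gives a 1:1 phenotypic ratio.
The 1:1 ratio has 2 parts, so with N = 226 the expected counts are:
  tall: 226 × 1/2 = 113
  dwarf: 226 × 1/2 = 113
χ² = Σ (O − E)² / E
  tall: (110 − 113)² / 113 = 0.0796
  dwarf: (116 − 113)² / 113 = 0.0796
χ² = 0.0796 + 0.0796 = 0.1592 ≈ 0.159
Degrees of freedom = 2 − 1 = 1; critical value at α = 0.01 is 6.635.
Since 0.159 < 6.635, we fail to reject the null hypothesis — the data are consistent with the 1:1 ratio.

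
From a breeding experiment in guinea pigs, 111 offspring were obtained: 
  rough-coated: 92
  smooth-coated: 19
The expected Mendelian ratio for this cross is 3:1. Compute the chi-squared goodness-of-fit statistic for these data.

The 3:1 ratio has 4 parts, so with N = 111 the expected counts are:
  rough-coated: 111 × 3/4 = 83.25
  smooth-coated: 111 × 1/4 = 27.75
χ² = Σ (O − E)² / E
  rough-coated: (92 − 83.25)² / 83.25 = 0.9197
  smooth-coated: (19 − 27.75)² / 27.75 = 2.7590
χ² = 0.9197 + 2.7590 = 3.6787 ≈ 3.679

3.679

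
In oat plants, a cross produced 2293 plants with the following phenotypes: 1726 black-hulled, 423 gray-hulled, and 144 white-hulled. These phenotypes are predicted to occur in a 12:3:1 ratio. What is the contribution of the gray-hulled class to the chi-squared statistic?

Expected counts for N = 2293 under a 12:3:1 ratio (total parts = 16):
  black-hulled: 2293 × 12/16 = 1719.75
  gray-hulled: 2293 × 3/16 = 429.9375
  white-hulled: 2293 × 1/16 = 143.3125
Contribution of gray-hulled: (423 − 429.9375)² / 429.9375 = 0.1119

0.112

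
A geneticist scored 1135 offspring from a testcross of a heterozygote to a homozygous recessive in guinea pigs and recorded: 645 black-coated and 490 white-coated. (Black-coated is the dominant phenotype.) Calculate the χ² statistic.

A testcross of a heterozygote (Aa × aa) gives a 1:1 phenotypic ratio.
The 1:1 ratio has 2 parts, so with N = 1135 the expected counts are:
  black-coated: 1135 × 1/2 = 567.5
  white-coated: 1135 × 1/2 = 567.5
χ² = Σ (O − E)² / E
  black-coated: (645 − 567.5)² / 567.5 = 10.5837
  white-coated: (490 − 567.5)² / 567.5 = 10.5837
χ² = 10.5837 + 10.5837 = 21.1674 ≈ 21.167

21.167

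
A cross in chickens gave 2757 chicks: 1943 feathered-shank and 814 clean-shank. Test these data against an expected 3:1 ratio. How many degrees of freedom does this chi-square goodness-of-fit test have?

1

A goodness-of-fit test with 2 phenotype classes has df = 2 − 1 = 1.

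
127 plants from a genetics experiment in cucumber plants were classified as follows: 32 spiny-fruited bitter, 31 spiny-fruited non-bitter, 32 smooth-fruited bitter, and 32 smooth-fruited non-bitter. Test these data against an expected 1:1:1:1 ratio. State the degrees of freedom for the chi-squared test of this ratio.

3

A goodness-of-fit test with 4 phenotype classes has df = 4 − 1 = 3.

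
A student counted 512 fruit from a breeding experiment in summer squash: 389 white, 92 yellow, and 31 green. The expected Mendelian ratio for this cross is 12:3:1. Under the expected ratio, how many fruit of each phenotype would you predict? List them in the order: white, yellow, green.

384, 96, 32

Expected counts for N = 512 under a 12:3:1 ratio (total parts = 16):
  white: 512 × 12/16 = 384
  yellow: 512 × 3/16 = 96
  green: 512 × 1/16 = 32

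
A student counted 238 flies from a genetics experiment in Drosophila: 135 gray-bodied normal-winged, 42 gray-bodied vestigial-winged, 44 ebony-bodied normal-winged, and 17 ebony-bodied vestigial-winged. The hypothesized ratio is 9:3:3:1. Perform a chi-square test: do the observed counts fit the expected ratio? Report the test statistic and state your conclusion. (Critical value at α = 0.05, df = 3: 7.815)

0.476; consistent

The 9:3:3:1 ratio has 16 parts, so with N = 238 the expected counts are:
  gray-bodied normal-winged: 238 × 9/16 = 133.875
  gray-bodied vestigial-winged: 238 × 3/16 = 44.625
  ebony-bodied normal-winged: 238 × 3/16 = 44.625
  ebony-bodied vestigial-winged: 238 × 1/16 = 14.875
χ² = Σ (O − E)² / E
  gray-bodied normal-winged: (135 − 133.875)² / 133.875 = 0.0095
  gray-bodied vestigial-winged: (42 − 44.625)² / 44.625 = 0.1544
  ebony-bodied normal-winged: (44 − 44.625)² / 44.625 = 0.0088
  ebony-bodied vestigial-winged: (17 − 14.875)² / 14.875 = 0.3036
χ² = 0.0095 + 0.1544 + 0.0088 + 0.3036 = 0.4763 ≈ 0.476
Degrees of freedom = 4 − 1 = 3; critical value at α = 0.05 is 7.815.
Since 0.476 < 7.815, we fail to reject the null hypothesis — the data are consistent with the 9:3:3:1 ratio.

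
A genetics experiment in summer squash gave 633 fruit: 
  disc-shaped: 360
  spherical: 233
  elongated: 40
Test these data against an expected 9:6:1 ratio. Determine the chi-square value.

0.129

Under the 9:6:1 hypothesis (Σ ratio = 16, N = 633):
  disc-shaped: 633 × 9/16 = 356.0625
  spherical: 633 × 6/16 = 237.375
  elongated: 633 × 1/16 = 39.5625
χ² = Σ (O − E)² / E
  disc-shaped: (360 − 356.0625)² / 356.0625 = 0.0435
  spherical: (233 − 237.375)² / 237.375 = 0.0806
  elongated: (40 − 39.5625)² / 39.5625 = 0.0048
χ² = 0.0435 + 0.0806 + 0.0048 = 0.1289 ≈ 0.129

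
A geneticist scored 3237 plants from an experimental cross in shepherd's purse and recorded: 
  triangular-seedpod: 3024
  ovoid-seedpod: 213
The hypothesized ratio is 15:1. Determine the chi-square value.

0.602

The 15:1 ratio has 16 parts, so with N = 3237 the expected counts are:
  triangular-seedpod: 3237 × 15/16 = 3034.6875
  ovoid-seedpod: 3237 × 1/16 = 202.3125
χ² = Σ (O − E)² / E
  triangular-seedpod: (3024 − 3034.6875)² / 3034.6875 = 0.0376
  ovoid-seedpod: (213 − 202.3125)² / 202.3125 = 0.5646
χ² = 0.0376 + 0.5646 = 0.6022 ≈ 0.602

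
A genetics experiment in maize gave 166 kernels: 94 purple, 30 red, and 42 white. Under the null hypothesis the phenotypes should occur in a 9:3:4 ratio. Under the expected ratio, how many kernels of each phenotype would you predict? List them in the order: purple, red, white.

Expected counts for N = 166 under a 9:3:4 ratio (total parts = 16):
  purple: 166 × 9/16 = 93.375
  red: 166 × 3/16 = 31.125
  white: 166 × 4/16 = 41.5

93.375, 31.125, 41.5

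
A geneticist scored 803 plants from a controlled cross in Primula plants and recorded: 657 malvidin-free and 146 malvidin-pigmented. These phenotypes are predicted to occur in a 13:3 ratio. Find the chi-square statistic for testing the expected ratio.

0.170

Under the 13:3 hypothesis (Σ ratio = 16, N = 803):
  malvidin-free: 803 × 13/16 = 652.4375
  malvidin-pigmented: 803 × 3/16 = 150.5625
χ² = Σ (O − E)² / E
  malvidin-free: (657 − 652.4375)² / 652.4375 = 0.0319
  malvidin-pigmented: (146 − 150.5625)² / 150.5625 = 0.1383
χ² = 0.0319 + 0.1383 = 0.1702 ≈ 0.170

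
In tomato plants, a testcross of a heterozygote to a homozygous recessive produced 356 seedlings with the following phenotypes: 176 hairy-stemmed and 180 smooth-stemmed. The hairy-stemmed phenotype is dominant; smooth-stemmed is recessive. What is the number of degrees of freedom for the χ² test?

1

A testcross of a heterozygote (Aa × aa) gives a 1:1 phenotypic ratio.
A goodness-of-fit test with 2 phenotype classes has df = 2 − 1 = 1.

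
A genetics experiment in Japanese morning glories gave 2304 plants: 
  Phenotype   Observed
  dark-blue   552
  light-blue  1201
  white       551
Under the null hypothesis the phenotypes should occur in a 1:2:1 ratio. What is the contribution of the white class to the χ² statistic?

1.085

Total ratio parts = 4. Expected numbers out of 2304:
  dark-blue: 2304 × 1/4 = 576
  light-blue: 2304 × 2/4 = 1152
  white: 2304 × 1/4 = 576
Contribution of white: (551 − 576)² / 576 = 1.0851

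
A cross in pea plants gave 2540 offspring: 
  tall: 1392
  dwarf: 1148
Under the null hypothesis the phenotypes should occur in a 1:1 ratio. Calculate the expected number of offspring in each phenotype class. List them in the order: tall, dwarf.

1270, 1270

The 1:1 ratio has 2 parts, so with N = 2540 the expected counts are:
  tall: 2540 × 1/2 = 1270
  dwarf: 2540 × 1/2 = 1270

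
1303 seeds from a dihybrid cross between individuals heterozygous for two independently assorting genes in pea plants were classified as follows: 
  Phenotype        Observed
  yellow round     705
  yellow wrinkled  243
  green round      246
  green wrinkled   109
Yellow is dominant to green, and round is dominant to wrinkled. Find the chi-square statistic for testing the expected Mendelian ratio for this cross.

A dihybrid F₂ with independent assortment and complete dominance at both loci gives a 9:3:3:1 phenotypic ratio.
The 9:3:3:1 ratio has 16 parts, so with N = 1303 the expected counts are:
  yellow round: 1303 × 9/16 = 732.9375
  yellow wrinkled: 1303 × 3/16 = 244.3125
  green round: 1303 × 3/16 = 244.3125
  green wrinkled: 1303 × 1/16 = 81.4375
χ² = Σ (O − E)² / E
  yellow round: (705 − 732.9375)² / 732.9375 = 1.0649
  yellow wrinkled: (243 − 244.3125)² / 244.3125 = 0.0071
  green round: (246 − 244.3125)² / 244.3125 = 0.0117
  green wrinkled: (109 − 81.4375)² / 81.4375 = 9.3285
χ² = 1.0649 + 0.0071 + 0.0117 + 9.3285 = 10.4122 ≈ 10.412

10.412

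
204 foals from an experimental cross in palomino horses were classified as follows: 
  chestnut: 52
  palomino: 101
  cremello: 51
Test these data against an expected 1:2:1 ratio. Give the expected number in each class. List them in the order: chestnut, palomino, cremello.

51, 102, 51

Under the 1:2:1 hypothesis (Σ ratio = 4, N = 204):
  chestnut: 204 × 1/4 = 51
  palomino: 204 × 2/4 = 102
  cremello: 204 × 1/4 = 51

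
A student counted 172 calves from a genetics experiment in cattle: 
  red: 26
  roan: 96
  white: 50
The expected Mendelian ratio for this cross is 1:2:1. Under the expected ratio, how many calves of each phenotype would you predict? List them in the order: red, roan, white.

43, 86, 43

Under the 1:2:1 hypothesis (Σ ratio = 4, N = 172):
  red: 172 × 1/4 = 43
  roan: 172 × 2/4 = 86
  white: 172 × 1/4 = 43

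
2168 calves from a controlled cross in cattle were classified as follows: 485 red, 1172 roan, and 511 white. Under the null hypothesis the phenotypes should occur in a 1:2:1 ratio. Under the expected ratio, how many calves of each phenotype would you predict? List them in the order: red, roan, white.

542, 1084, 542

Under the 1:2:1 hypothesis (Σ ratio = 4, N = 2168):
  red: 2168 × 1/4 = 542
  roan: 2168 × 2/4 = 1084
  white: 2168 × 1/4 = 542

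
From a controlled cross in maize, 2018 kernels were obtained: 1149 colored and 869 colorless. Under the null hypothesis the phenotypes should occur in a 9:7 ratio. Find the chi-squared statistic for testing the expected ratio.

0.388

Expected counts for N = 2018 under a 9:7 ratio (total parts = 16):
  colored: 2018 × 9/16 = 1135.125
  colorless: 2018 × 7/16 = 882.875
χ² = Σ (O − E)² / E
  colored: (1149 − 1135.125)² / 1135.125 = 0.1696
  colorless: (869 − 882.875)² / 882.875 = 0.2181
χ² = 0.1696 + 0.2181 = 0.3877 ≈ 0.388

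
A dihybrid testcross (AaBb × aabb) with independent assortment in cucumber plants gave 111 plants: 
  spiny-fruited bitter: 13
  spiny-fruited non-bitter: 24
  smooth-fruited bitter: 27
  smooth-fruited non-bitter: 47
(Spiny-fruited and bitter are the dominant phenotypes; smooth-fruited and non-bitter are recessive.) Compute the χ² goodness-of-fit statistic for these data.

21.721

A dihybrid testcross with independent assortment gives a 1:1:1:1 ratio.
Under the 1:1:1:1 hypothesis (Σ ratio = 4, N = 111):
  spiny-fruited bitter: 111 × 1/4 = 27.75
  spiny-fruited non-bitter: 111 × 1/4 = 27.75
  smooth-fruited bitter: 111 × 1/4 = 27.75
  smooth-fruited non-bitter: 111 × 1/4 = 27.75
χ² = Σ (O − E)² / E
  spiny-fruited bitter: (13 − 27.75)² / 27.75 = 7.8401
  spiny-fruited non-bitter: (24 − 27.75)² / 27.75 = 0.5068
  smooth-fruited bitter: (27 − 27.75)² / 27.75 = 0.0203
  smooth-fruited non-bitter: (47 − 27.75)² / 27.75 = 13.3536
χ² = 7.8401 + 0.5068 + 0.0203 + 13.3536 = 21.7208 ≈ 21.721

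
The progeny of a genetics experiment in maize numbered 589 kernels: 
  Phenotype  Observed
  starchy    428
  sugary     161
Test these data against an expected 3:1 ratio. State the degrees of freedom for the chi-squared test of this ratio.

A goodness-of-fit test with 2 phenotype classes has df = 2 − 1 = 1.

1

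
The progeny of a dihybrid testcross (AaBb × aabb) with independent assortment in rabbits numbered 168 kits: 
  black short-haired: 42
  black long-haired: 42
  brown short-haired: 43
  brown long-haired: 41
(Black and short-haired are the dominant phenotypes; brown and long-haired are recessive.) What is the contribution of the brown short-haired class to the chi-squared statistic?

0.024

A dihybrid testcross with independent assortment gives a 1:1:1:1 ratio.
Expected counts for N = 168 under a 1:1:1:1 ratio (total parts = 4):
  black short-haired: 168 × 1/4 = 42
  black long-haired: 168 × 1/4 = 42
  brown short-haired: 168 × 1/4 = 42
  brown long-haired: 168 × 1/4 = 42
Contribution of brown short-haired: (43 − 42)² / 42 = 0.0238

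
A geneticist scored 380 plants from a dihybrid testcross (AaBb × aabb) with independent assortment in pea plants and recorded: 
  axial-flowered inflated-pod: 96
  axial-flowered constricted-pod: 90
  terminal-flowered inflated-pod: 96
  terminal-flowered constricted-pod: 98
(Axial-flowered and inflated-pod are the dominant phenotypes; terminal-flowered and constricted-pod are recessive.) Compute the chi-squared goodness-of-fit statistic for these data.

0.379

A dihybrid testcross with independent assortment gives a 1:1:1:1 ratio.
Total ratio parts = 4. Expected numbers out of 380:
  axial-flowered inflated-pod: 380 × 1/4 = 95
  axial-flowered constricted-pod: 380 × 1/4 = 95
  terminal-flowered inflated-pod: 380 × 1/4 = 95
  terminal-flowered constricted-pod: 380 × 1/4 = 95
χ² = Σ (O − E)² / E
  axial-flowered inflated-pod: (96 − 95)² / 95 = 0.0105
  axial-flowered constricted-pod: (90 − 95)² / 95 = 0.2632
  terminal-flowered inflated-pod: (96 − 95)² / 95 = 0.0105
  terminal-flowered constricted-pod: (98 − 95)² / 95 = 0.0947
χ² = 0.0105 + 0.2632 + 0.0105 + 0.0947 = 0.3789 ≈ 0.379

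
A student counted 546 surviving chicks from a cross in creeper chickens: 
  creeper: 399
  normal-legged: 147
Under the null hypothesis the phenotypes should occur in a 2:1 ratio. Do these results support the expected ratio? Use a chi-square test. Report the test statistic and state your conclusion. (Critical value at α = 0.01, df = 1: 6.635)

10.096; not consistent

Total ratio parts = 3. Expected numbers out of 546:
  creeper: 546 × 2/3 = 364
  normal-legged: 546 × 1/3 = 182
χ² = Σ (O − E)² / E
  creeper: (399 − 364)² / 364 = 3.3654
  normal-legged: (147 − 182)² / 182 = 6.7308
χ² = 3.3654 + 6.7308 = 10.0962 ≈ 10.096
Degrees of freedom = 2 − 1 = 1; critical value at α = 0.01 is 6.635.
Since 10.096 > 6.635, we reject the null hypothesis — the data do not fit the 2:1 ratio.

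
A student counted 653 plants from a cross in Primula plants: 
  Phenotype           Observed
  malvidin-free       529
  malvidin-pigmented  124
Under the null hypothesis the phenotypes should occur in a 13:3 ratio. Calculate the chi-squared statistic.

The 13:3 ratio has 16 parts, so with N = 653 the expected counts are:
  malvidin-free: 653 × 13/16 = 530.5625
  malvidin-pigmented: 653 × 3/16 = 122.4375
χ² = Σ (O − E)² / E
  malvidin-free: (529 − 530.5625)² / 530.5625 = 0.0046
  malvidin-pigmented: (124 − 122.4375)² / 122.4375 = 0.0199
χ² = 0.0046 + 0.0199 = 0.0245 ≈ 0.025

0.025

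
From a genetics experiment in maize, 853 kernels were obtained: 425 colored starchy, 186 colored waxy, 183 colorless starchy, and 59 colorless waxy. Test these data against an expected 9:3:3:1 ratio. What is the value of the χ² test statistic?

The 9:3:3:1 ratio has 16 parts, so with N = 853 the expected counts are:
  colored starchy: 853 × 9/16 = 479.8125
  colored waxy: 853 × 3/16 = 159.9375
  colorless starchy: 853 × 3/16 = 159.9375
  colorless waxy: 853 × 1/16 = 53.3125
χ² = Σ (O − E)² / E
  colored starchy: (425 − 479.8125)² / 479.8125 = 6.2616
  colored waxy: (186 − 159.9375)² / 159.9375 = 4.2470
  colorless starchy: (183 − 159.9375)² / 159.9375 = 3.3255
  colorless waxy: (59 − 53.3125)² / 53.3125 = 0.6068
χ² = 6.2616 + 4.2470 + 3.3255 + 0.6068 = 14.4409 ≈ 14.441

14.441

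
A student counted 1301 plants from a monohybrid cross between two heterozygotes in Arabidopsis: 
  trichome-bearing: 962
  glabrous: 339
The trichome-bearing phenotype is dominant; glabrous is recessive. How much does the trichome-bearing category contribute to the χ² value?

For a monohybrid cross between heterozygotes with complete dominance, the expected phenotypic ratio is 3:1.
Under the 3:1 hypothesis (Σ ratio = 4, N = 1301):
  trichome-bearing: 1301 × 3/4 = 975.75
  glabrous: 1301 × 1/4 = 325.25
Contribution of trichome-bearing: (962 − 975.75)² / 975.75 = 0.1938

0.194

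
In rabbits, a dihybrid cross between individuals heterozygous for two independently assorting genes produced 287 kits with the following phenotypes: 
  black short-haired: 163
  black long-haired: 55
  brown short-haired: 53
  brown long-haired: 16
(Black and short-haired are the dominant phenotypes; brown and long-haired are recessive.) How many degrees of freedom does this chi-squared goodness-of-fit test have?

3

A dihybrid F₂ with independent assortment and complete dominance at both loci gives a 9:3:3:1 phenotypic ratio.
A goodness-of-fit test with 4 phenotype classes has df = 4 − 1 = 3.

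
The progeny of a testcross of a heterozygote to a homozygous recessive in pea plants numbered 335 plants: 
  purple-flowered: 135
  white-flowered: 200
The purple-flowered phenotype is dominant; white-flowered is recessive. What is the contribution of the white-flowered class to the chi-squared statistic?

6.306

A testcross of a heterozygote (Aa × aa) gives a 1:1 phenotypic ratio.
The 1:1 ratio has 2 parts, so with N = 335 the expected counts are:
  purple-flowered: 335 × 1/2 = 167.5
  white-flowered: 335 × 1/2 = 167.5
Contribution of white-flowered: (200 − 167.5)² / 167.5 = 6.3060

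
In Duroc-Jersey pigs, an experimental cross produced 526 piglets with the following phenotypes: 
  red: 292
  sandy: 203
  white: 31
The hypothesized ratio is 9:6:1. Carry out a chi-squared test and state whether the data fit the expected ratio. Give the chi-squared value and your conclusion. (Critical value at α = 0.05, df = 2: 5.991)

The 9:6:1 ratio has 16 parts, so with N = 526 the expected counts are:
  red: 526 × 9/16 = 295.875
  sandy: 526 × 6/16 = 197.25
  white: 526 × 1/16 = 32.875
χ² = Σ (O − E)² / E
  red: (292 − 295.875)² / 295.875 = 0.0507
  sandy: (203 − 197.25)² / 197.25 = 0.1676
  white: (31 − 32.875)² / 32.875 = 0.1069
χ² = 0.0507 + 0.1676 + 0.1069 = 0.3252 ≈ 0.325
Degrees of freedom = 3 − 1 = 2; critical value at α = 0.05 is 5.991.
Since 0.325 < 5.991, we fail to reject the null hypothesis — the data are consistent with the 9:6:1 ratio.

0.325; consistent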